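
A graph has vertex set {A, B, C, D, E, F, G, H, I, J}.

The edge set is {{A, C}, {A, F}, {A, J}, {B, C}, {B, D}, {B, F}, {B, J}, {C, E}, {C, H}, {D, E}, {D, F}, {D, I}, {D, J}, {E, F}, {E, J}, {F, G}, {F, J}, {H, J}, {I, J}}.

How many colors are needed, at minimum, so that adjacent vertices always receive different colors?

B, D, F, J are pairwise adjacent (a clique of size 4), so at least 4 colors are needed.
4 colors suffice: color 1 → {C, G, J}; color 2 → {F, H, I}; color 3 → {A, D}; color 4 → {B, E}. Each edge has distinct colors on its endpoints.

4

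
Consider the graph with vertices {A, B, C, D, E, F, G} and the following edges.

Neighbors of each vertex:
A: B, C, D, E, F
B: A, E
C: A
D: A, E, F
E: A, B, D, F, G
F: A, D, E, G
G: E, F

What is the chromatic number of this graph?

A, D, E, F are mutually adjacent (a clique of size 4), so at least 4 colors are needed.
One proper 4-coloring: A=1, B=3, C=2, D=4, E=2, F=3, G=1. Every edge joins two different colors.

4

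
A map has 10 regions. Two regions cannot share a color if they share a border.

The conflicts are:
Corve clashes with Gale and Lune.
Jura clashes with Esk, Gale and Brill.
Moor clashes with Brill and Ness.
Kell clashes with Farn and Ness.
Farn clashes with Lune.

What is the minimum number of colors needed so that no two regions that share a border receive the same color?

3

The cycle Lune-Farn-Kell-Ness-Moor-Brill-Jura-Gale-Corve-Lune has odd length 9, so it cannot be 2-colored; at least 3 colors are needed.
3 colors suffice: Corve=1, Jura=1, Esk=2, Moor=1, Kell=3, Gale=2, Brill=2, Farn=1, Lune=2, Ness=2. Each listed conflict is separated.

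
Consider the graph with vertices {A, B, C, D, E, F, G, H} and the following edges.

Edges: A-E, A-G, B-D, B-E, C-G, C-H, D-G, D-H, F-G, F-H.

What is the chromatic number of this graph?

The cycle B-D-G-A-E-B has odd length 5, so it cannot be 2-colored; at least 3 colors are needed.
3 colors suffice: color 1 → {E, G, H}; color 2 → {A, C, D, F}; color 3 → {B}. Every edge joins two different colors.

3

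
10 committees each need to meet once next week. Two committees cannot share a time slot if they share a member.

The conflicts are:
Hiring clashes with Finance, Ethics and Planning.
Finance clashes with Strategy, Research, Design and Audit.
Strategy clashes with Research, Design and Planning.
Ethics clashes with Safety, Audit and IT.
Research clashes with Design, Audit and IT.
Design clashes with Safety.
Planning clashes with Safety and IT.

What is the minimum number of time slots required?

4

Finance, Strategy, Research, Design pairwise conflict, so at least 4 time slots are needed.
4 time slots suffice: time slot 1 → {Ethics, Research, Planning}; time slot 2 → {Finance, Safety, IT}; time slot 3 → {Hiring, Design, Audit}; time slot 4 → {Strategy}. Each listed conflict is separated.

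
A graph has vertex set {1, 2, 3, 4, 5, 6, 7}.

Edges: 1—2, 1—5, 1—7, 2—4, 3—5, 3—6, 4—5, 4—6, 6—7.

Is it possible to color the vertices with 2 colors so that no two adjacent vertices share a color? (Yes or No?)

No

The cycle 7-6-3-5-1-7 has odd length 5, so it cannot be 2-colored; at least 3 colors are needed.
So 2 colors are not enough.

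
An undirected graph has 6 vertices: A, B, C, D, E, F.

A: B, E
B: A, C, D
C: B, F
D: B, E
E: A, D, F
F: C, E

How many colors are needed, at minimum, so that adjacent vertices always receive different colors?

The cycle C-F-E-A-B-C has odd length 5, so it cannot be 2-colored; at least 3 colors are needed.
One proper 3-coloring: A=2, B=1, C=3, D=2, E=1, F=2. Every edge joins two different colors.

3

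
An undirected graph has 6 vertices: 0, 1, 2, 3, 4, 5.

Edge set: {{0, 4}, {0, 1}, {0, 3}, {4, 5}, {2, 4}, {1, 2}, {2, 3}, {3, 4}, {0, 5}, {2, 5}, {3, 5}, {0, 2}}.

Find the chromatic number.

0, 2, 3, 4, 5 are pairwise adjacent (a clique of size 5), so at least 5 colors are needed.
5 colors suffice: color red → {2}; color blue → {0}; color green → {1, 4}; color yellow → {5}; color purple → {3}. No two adjacent vertices share a color.

5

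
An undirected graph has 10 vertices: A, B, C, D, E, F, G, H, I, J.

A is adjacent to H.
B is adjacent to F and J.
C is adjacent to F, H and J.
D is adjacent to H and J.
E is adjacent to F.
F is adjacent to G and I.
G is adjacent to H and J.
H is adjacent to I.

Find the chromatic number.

2

F and I are adjacent, so at least 2 colors are needed.
2 colors suffice: color red → {F, H, J}; color blue → {A, B, C, D, E, G, I}. Every edge joins two different colors.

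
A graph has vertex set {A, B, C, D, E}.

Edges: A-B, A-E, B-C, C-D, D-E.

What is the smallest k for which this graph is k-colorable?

3

The cycle B-C-D-E-A-B has odd length 5, so it cannot be 2-colored; at least 3 colors are needed.
3 colors suffice: A=red, B=green, C=blue, D=red, E=blue. Every edge joins two different colors.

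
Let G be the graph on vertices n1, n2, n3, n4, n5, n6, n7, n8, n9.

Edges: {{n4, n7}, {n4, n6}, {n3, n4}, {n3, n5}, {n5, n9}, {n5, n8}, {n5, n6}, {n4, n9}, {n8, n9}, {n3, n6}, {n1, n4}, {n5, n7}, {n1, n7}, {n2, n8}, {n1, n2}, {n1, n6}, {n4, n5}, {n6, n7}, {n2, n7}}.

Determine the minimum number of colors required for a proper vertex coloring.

4

n1, n4, n6, n7 are pairwise adjacent (a clique of size 4), so at least 4 colors are needed.
4 colors suffice: color R → {n4, n8}; color B → {n1, n5}; color G → {n3, n7, n9}; color Y → {n2, n6}. Every edge joins two different colors.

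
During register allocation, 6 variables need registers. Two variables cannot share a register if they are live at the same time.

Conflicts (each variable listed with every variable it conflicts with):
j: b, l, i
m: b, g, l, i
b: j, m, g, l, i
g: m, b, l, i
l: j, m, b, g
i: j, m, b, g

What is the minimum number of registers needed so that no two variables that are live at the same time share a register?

m, b, g, i pairwise conflict, so at least 4 registers are needed.
4 registers suffice: register 1 → {b}; register 2 → {j, g}; register 3 → {l, i}; register 4 → {m}. Each listed conflict is separated.

4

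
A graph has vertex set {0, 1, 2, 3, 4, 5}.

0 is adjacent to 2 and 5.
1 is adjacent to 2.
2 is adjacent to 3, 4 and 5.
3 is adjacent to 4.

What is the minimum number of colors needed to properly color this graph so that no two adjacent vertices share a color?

3

0, 2, 5 form a triangle, so at least 3 colors are needed.
3 colors suffice: color red → {2}; color blue → {1, 4, 5}; color green → {0, 3}. Every edge joins two different colors.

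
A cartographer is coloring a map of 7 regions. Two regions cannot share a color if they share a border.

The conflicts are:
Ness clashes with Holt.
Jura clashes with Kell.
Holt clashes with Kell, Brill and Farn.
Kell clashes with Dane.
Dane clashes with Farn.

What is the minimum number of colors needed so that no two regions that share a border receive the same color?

Holt and Brill conflict, so at least 2 colors are needed.
2 colors suffice: color 1 → {Jura, Holt, Dane}; color 2 → {Ness, Kell, Brill, Farn}. Each listed conflict is separated.

2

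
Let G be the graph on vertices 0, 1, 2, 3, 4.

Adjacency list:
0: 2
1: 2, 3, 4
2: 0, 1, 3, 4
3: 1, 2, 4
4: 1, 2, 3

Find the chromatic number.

1, 2, 3, 4 are pairwise adjacent (a clique of size 4), so at least 4 colors are needed.
4 colors suffice: color red → {2}; color blue → {0, 4}; color green → {3}; color yellow → {1}. No two adjacent vertices share a color.

4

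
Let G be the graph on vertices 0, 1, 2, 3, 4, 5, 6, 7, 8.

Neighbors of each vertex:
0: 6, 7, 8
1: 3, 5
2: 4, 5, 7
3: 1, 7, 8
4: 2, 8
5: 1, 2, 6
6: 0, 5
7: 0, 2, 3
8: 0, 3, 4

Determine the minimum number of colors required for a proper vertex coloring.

The cycle 7-3-1-5-2-7 has odd length 5, so it cannot be 2-colored; at least 3 colors are needed.
3 colors suffice: color a → {0, 3, 4, 5}; color b → {1, 6, 7, 8}; color c → {2}. Each edge has distinct colors on its endpoints.

3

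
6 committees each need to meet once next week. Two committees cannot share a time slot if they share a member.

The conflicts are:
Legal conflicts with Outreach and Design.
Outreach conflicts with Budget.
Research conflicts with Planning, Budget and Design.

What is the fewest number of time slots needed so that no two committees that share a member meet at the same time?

3

The cycle Legal-Design-Research-Budget-Outreach-Legal has odd length 5, so it cannot be 2-colored; at least 3 time slots are needed.
3 time slots suffice: time slot 1 → {Outreach, Research}; time slot 2 → {Planning, Budget, Design}; time slot 3 → {Legal}. Each listed conflict is separated.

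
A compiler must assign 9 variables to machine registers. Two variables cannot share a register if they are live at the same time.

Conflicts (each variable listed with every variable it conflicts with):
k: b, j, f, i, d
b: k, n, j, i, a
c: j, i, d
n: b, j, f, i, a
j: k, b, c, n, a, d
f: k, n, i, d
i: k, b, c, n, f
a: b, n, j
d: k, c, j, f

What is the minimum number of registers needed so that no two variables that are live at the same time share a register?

4

b, n, j, a pairwise conflict, so at least 4 registers are needed.
4 registers suffice: k=3, b=2, c=3, n=3, j=1, f=4, i=1, a=4, d=2. Each listed conflict is separated.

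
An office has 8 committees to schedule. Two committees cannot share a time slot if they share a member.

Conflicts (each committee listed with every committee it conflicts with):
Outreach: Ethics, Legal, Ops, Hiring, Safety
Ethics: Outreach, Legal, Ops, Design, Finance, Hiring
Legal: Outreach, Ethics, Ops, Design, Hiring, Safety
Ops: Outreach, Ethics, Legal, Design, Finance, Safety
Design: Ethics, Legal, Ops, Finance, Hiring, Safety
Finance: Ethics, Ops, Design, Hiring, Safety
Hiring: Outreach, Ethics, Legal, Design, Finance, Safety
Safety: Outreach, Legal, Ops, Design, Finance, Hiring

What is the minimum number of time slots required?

Design, Finance, Hiring, Safety pairwise conflict, so at least 4 time slots are needed.
Using 4 time slots: Outreach=3, Ethics=1, Legal=2, Ops=4, Design=3, Finance=2, Hiring=4, Safety=1. No two conflicting committees share a time slot.

4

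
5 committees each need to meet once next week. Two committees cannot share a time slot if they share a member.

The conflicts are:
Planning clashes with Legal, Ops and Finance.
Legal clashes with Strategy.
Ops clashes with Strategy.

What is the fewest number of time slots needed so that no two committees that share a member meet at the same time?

2

Planning and Finance conflict, so at least 2 time slots are needed.
2 time slots suffice: time slot 1 → {Planning, Strategy}; time slot 2 → {Legal, Ops, Finance}. Every pair that conflicts lands in different time slots.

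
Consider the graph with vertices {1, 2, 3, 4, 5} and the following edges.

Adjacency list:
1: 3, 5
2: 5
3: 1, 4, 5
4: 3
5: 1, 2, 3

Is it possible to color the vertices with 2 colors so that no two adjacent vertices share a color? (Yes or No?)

No

1, 3, 5 are mutually adjacent, so at least 3 colors are needed.
So 2 colors are not enough.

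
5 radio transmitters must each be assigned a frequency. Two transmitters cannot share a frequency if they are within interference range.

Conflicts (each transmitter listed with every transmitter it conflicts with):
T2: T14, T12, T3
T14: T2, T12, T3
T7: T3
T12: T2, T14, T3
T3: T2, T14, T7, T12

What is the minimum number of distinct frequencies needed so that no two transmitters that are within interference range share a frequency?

T2, T14, T12, T3 are mutually in conflict, so at least 4 frequencies are needed.
4 frequencies suffice: frequency 1 → {T3}; frequency 2 → {T14, T7}; frequency 3 → {T12}; frequency 4 → {T2}. No two conflicting transmitters share a frequency.

4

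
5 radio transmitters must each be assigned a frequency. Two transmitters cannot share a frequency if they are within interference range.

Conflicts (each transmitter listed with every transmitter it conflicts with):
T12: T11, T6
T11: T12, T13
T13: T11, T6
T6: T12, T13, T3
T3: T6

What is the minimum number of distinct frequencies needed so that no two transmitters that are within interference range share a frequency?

T6 and T3 conflict, so at least 2 frequencies are needed.
Using 2 frequencies: T12=2, T11=1, T13=2, T6=1, T3=2. Every pair that conflicts lands in different frequencies.

2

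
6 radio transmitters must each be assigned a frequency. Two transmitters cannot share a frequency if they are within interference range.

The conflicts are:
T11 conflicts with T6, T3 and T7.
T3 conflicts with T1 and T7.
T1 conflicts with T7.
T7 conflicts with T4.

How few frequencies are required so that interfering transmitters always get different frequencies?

T11, T3, T7 all conflict with each other, so at least 3 frequencies are needed.
A valid assignment using 3 frequencies: T11=3, T6=1, T3=2, T1=3, T7=1, T4=2. Every pair that conflicts lands in different frequencies.

3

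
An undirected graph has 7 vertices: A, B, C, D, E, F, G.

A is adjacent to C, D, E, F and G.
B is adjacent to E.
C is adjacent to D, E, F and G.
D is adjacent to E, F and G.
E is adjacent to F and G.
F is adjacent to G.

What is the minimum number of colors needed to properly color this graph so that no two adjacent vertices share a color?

6

A, C, D, E, F, G are pairwise adjacent (a clique of size 6), so at least 6 colors are needed.
6 colors suffice: color 1 → {E}; color 2 → {B, G}; color 3 → {A}; color 4 → {D}; color 5 → {C}; color 6 → {F}. Every edge joins two different colors.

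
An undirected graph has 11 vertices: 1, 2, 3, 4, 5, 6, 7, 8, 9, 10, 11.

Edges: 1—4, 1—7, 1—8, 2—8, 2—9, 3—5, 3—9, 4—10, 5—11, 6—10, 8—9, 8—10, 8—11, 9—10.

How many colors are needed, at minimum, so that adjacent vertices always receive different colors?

3

2, 8, 9 form a triangle, so at least 3 colors are needed.
3 colors suffice: 1=blue, 2=green, 3=green, 4=red, 5=red, 6=red, 7=red, 8=red, 9=blue, 10=green, 11=blue. Each edge has distinct colors on its endpoints.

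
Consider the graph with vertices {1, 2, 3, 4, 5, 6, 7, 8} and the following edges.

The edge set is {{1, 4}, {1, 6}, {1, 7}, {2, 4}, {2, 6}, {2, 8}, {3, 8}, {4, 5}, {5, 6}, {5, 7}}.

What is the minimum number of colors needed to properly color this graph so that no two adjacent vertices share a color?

5 and 6 are adjacent, so at least 2 colors are needed.
2 colors suffice: color red → {1, 2, 3, 5}; color blue → {4, 6, 7, 8}. No two adjacent vertices share a color.

2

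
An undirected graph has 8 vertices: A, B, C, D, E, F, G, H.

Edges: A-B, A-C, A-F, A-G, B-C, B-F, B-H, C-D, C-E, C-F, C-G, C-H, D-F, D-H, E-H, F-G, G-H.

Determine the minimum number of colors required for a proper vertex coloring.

A, C, F, G form a clique, so at least 4 colors are needed.
4 colors suffice: color 1 → {C}; color 2 → {F, H}; color 3 → {B, D, E, G}; color 4 → {A}. No two adjacent vertices share a color.

4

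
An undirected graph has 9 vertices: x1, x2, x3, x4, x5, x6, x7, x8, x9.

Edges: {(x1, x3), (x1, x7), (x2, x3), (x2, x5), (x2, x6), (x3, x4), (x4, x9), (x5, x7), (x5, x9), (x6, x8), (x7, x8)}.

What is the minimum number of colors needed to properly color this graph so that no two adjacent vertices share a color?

3

The cycle x9-x5-x2-x3-x4-x9 has odd length 5, so it cannot be 2-colored; at least 3 colors are needed.
3 colors suffice: color 1 → {x2, x7, x9}; color 2 → {x3, x5, x6}; color 3 → {x1, x4, x8}. Each edge has distinct colors on its endpoints.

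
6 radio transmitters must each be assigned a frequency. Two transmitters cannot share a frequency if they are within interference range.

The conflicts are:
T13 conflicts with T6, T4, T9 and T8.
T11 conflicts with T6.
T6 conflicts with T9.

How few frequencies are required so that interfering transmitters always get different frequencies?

3

T13, T6, T9 are mutually in conflict, so at least 3 frequencies are needed.
3 frequencies suffice: frequency 1 → {T13, T11}; frequency 2 → {T6, T4, T8}; frequency 3 → {T9}. Every pair that conflicts lands in different frequencies.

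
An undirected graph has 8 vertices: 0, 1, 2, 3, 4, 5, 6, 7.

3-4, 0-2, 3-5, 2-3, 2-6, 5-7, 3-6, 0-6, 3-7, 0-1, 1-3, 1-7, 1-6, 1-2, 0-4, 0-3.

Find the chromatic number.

0, 1, 2, 3, 6 are pairwise adjacent (a clique of size 5), so at least 5 colors are needed.
5 colors suffice: 0=green, 1=blue, 2=purple, 3=red, 4=blue, 5=blue, 6=yellow, 7=green. Every edge joins two different colors.

5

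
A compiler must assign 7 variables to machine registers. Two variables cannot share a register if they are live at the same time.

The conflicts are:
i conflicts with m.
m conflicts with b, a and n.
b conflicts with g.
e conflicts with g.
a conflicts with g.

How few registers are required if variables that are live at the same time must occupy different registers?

2

b and g conflict, so at least 2 registers are needed.
Using 2 registers: i=2, m=1, b=2, e=2, a=2, g=1, n=2. No two conflicting variables share a register.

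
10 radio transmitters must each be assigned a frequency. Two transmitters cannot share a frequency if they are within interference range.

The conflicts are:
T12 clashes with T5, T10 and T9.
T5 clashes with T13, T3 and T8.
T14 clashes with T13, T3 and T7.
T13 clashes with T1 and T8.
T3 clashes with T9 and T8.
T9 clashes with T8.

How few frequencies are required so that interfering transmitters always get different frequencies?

T5, T13, T8 pairwise conflict, so at least 3 frequencies are needed.
A valid assignment using 3 frequencies: T12=1, T5=2, T14=1, T13=3, T10=2, T3=3, T9=2, T1=1, T7=2, T8=1. Every pair that conflicts lands in different frequencies.

3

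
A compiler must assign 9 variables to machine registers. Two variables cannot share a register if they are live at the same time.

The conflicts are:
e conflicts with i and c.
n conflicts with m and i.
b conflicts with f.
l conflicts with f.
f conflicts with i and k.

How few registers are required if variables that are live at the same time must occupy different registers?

2

n and i conflict, so at least 2 registers are needed.
2 registers suffice: register 1 → {e, n, f}; register 2 → {b, l, m, i, c, k}. Every pair that conflicts lands in different registers.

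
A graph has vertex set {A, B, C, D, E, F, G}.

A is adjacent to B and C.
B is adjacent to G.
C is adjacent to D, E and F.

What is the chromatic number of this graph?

C and E are adjacent, so at least 2 colors are needed.
2 colors suffice: A=blue, B=red, C=red, D=blue, E=blue, F=blue, G=blue. No two adjacent vertices share a color.

2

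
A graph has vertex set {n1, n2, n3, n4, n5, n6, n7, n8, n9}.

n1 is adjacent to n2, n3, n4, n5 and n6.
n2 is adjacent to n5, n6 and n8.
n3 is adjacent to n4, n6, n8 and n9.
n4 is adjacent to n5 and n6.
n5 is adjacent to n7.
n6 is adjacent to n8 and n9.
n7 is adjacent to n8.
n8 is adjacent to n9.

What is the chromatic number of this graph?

n1, n3, n4, n6 are mutually adjacent (a clique of size 4), so at least 4 colors are needed.
4 colors suffice: color 1 → {n5, n6}; color 2 → {n1, n8}; color 3 → {n2, n3, n7}; color 4 → {n4, n9}. Every edge joins two different colors.

4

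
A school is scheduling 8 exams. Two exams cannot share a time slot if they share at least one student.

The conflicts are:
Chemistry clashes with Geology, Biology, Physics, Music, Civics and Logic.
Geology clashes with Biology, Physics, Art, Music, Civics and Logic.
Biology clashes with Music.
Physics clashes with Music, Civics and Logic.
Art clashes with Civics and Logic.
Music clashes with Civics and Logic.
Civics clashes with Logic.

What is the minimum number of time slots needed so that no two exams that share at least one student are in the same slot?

Chemistry, Geology, Physics, Music, Civics, Logic all conflict with each other, so at least 6 time slots are needed.
A valid assignment using 6 time slots: Chemistry=5, Geology=1, Biology=3, Physics=6, Art=2, Music=2, Civics=3, Logic=4. No two conflicting exams share a time slot.

6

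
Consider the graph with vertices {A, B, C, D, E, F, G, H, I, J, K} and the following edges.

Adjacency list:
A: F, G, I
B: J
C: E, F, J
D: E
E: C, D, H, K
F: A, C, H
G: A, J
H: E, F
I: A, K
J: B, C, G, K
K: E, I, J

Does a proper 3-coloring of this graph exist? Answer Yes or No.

The chromatic number is 3. The cycle F-C-J-G-A-F has odd length 5, so it cannot be 2-colored; at least 3 colors are needed.
3 colors suffice: A=1, B=2, C=2, D=2, E=1, F=3, G=2, H=2, I=3, J=1, K=2.
That is already a proper 3-coloring.

Yes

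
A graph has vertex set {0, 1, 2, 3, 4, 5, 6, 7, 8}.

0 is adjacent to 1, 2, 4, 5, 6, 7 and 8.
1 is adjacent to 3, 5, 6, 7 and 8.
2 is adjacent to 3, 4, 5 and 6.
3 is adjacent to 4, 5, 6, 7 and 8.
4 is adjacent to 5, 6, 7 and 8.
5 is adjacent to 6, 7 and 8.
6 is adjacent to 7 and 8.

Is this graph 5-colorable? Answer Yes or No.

The chromatic number is 5. 2, 3, 4, 5, 6 are mutually adjacent (a clique of size 5), so at least 5 colors are needed.
One proper 5-coloring: 0=d, 1=c, 2=e, 3=d, 4=c, 5=a, 6=b, 7=e, 8=e.
That is already a proper 5-coloring.

Yes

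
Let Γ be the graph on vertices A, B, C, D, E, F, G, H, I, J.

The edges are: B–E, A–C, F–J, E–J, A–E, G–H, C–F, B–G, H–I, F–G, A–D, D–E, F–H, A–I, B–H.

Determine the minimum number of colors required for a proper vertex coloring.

B, G, H are mutually adjacent, so at least 3 colors are needed.
A valid assignment using 3 colors: A=1, B=3, C=2, D=3, E=2, F=3, G=2, H=1, I=2, J=1. No two adjacent vertices share a color.

3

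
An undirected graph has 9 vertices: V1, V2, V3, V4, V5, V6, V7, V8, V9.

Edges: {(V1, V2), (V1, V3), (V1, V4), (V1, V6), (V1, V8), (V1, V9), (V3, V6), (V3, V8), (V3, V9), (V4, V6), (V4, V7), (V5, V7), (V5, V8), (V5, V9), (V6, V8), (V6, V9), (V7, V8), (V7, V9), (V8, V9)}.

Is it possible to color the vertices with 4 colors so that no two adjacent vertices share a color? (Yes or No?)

V1, V3, V6, V8, V9 are pairwise adjacent (a clique of size 5), so at least 5 colors are needed.
So 4 colors are not enough.

No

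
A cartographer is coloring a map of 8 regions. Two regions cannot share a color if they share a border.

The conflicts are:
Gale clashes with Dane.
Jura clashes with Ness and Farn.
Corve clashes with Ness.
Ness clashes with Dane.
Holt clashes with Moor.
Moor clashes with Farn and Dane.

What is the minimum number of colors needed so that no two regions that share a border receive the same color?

The cycle Dane-Ness-Jura-Farn-Moor-Dane has odd length 5, so it cannot be 2-colored; at least 3 colors are needed.
3 colors suffice: Gale=1, Jura=2, Corve=2, Ness=1, Holt=2, Moor=1, Farn=3, Dane=2. Every pair that conflicts lands in different colors.

3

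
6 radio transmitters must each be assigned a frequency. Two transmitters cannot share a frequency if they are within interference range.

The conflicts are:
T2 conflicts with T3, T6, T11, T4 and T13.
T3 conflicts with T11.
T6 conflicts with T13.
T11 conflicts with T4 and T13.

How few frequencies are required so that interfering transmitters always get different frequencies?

3

T2, T3, T11 are mutually in conflict, so at least 3 frequencies are needed.
3 frequencies suffice: frequency 1 → {T2}; frequency 2 → {T6, T11}; frequency 3 → {T3, T4, T13}. Every pair that conflicts lands in different frequencies.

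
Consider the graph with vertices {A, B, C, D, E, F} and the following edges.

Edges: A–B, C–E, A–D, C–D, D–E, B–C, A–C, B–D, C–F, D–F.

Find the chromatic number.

4

A, B, C, D form a clique, so at least 4 colors are needed.
4 colors suffice: color 1 → {D}; color 2 → {C}; color 3 → {A, E, F}; color 4 → {B}. Each edge has distinct colors on its endpoints.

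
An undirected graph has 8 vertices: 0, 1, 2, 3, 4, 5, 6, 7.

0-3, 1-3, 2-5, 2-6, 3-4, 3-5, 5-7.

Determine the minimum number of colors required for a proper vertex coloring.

2

3 and 5 are adjacent, so at least 2 colors are needed.
2 colors suffice: 0=blue, 1=blue, 2=red, 3=red, 4=blue, 5=blue, 6=blue, 7=red. Each edge has distinct colors on its endpoints.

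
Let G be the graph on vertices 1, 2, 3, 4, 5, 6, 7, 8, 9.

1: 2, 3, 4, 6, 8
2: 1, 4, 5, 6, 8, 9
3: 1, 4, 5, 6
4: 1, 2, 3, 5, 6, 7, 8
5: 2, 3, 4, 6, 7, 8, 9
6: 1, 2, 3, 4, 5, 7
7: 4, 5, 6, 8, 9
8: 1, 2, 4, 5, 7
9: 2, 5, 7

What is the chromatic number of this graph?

4

4, 5, 7, 8 form a clique, so at least 4 colors are needed.
4 colors suffice: color a → {1, 5}; color b → {4, 9}; color c → {2, 3, 7}; color d → {6, 8}. Every edge joins two different colors.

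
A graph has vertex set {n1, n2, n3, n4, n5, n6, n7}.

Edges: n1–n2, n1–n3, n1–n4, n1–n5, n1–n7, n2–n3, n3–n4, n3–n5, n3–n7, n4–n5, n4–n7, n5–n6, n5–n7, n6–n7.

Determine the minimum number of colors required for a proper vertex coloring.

5

n1, n3, n4, n5, n7 are mutually adjacent (a clique of size 5), so at least 5 colors are needed.
5 colors suffice: color 1 → {n3, n6}; color 2 → {n1}; color 3 → {n2, n5}; color 4 → {n7}; color 5 → {n4}. No two adjacent vertices share a color.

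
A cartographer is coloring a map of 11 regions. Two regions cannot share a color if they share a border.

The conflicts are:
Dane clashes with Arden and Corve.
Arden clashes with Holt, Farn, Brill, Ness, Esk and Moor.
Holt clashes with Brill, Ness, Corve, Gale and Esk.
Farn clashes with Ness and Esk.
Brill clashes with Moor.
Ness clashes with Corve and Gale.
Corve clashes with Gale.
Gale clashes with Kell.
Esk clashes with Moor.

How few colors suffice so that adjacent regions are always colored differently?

Holt, Ness, Corve, Gale all conflict with each other, so at least 4 colors are needed.
4 colors suffice: color 1 → {Arden, Gale}; color 2 → {Dane, Holt, Farn, Kell, Moor}; color 3 → {Brill, Ness, Esk}; color 4 → {Corve}. Each listed conflict is separated.

4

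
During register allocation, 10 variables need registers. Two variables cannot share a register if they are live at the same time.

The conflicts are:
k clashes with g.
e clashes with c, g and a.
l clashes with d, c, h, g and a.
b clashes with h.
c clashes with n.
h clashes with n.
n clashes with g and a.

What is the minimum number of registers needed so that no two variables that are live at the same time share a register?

2

h and n conflict, so at least 2 registers are needed.
Using 2 registers: k=1, e=1, l=1, d=2, b=1, c=2, h=2, n=1, g=2, a=2. Each listed conflict is separated.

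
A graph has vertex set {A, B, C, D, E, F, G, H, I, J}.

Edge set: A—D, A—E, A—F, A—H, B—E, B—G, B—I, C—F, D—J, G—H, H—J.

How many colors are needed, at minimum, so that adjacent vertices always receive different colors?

The cycle A-H-G-B-E-A has odd length 5, so it cannot be 2-colored; at least 3 colors are needed.
3 colors suffice: color 1 → {A, B, C, J}; color 2 → {D, E, F, H, I}; color 3 → {G}. Every edge joins two different colors.

3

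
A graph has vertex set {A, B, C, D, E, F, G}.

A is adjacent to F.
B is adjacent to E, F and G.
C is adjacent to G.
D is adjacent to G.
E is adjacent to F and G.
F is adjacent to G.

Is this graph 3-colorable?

No

B, E, F, G are pairwise adjacent (a clique of size 4), so at least 4 colors are needed.
So 3 colors are not enough.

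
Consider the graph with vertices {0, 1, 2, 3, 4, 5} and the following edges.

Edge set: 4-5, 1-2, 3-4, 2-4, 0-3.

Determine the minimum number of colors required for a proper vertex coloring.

2

2 and 4 are adjacent, so at least 2 colors are needed.
2 colors suffice: color a → {0, 1, 4}; color b → {2, 3, 5}. Every edge joins two different colors.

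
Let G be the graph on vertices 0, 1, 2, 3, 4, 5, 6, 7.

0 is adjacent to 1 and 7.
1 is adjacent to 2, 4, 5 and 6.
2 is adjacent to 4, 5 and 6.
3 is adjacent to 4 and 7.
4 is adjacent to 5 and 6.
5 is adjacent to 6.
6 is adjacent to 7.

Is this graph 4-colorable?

No

1, 2, 4, 5, 6 are mutually adjacent (a clique of size 5), so at least 5 colors are needed.
So 4 colors are not enough.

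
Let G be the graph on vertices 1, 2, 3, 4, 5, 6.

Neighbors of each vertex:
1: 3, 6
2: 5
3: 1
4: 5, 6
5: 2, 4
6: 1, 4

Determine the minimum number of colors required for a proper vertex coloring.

2 and 5 are adjacent, so at least 2 colors are needed.
2 colors suffice: 1=blue, 2=blue, 3=red, 4=blue, 5=red, 6=red. Each edge has distinct colors on its endpoints.

2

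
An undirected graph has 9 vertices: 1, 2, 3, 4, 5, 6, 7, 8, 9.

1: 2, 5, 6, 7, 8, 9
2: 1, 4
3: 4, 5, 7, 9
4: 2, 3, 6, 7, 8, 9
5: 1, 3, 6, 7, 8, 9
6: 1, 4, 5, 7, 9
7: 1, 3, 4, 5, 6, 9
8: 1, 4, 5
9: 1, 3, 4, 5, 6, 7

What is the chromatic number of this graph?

5

1, 5, 6, 7, 9 are mutually adjacent (a clique of size 5), so at least 5 colors are needed.
5 colors suffice: color red → {4, 5}; color blue → {2, 8, 9}; color green → {7}; color yellow → {1, 3}; color purple → {6}. Every edge joins two different colors.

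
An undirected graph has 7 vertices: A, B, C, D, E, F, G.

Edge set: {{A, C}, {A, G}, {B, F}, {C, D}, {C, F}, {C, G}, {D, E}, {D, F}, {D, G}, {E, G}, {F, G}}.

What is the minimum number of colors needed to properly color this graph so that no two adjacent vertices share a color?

C, D, F, G are mutually adjacent (a clique of size 4), so at least 4 colors are needed.
One proper 4-coloring: A=3, B=1, C=2, D=4, E=2, F=3, G=1. No two adjacent vertices share a color.

4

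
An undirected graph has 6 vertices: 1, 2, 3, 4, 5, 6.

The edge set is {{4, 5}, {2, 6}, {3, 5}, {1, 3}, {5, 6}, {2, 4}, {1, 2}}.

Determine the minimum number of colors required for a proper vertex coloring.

3

The cycle 2-6-5-3-1-2 has odd length 5, so it cannot be 2-colored; at least 3 colors are needed.
3 colors suffice: color red → {2, 5}; color blue → {1, 4, 6}; color green → {3}. No two adjacent vertices share a color.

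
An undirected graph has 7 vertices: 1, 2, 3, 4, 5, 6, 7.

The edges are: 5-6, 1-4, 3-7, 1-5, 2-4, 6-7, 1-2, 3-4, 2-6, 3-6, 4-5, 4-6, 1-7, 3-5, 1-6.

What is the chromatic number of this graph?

4

3, 4, 5, 6 are mutually adjacent (a clique of size 4), so at least 4 colors are needed.
4 colors suffice: color red → {6}; color blue → {4, 7}; color green → {1, 3}; color yellow → {2, 5}. No two adjacent vertices share a color.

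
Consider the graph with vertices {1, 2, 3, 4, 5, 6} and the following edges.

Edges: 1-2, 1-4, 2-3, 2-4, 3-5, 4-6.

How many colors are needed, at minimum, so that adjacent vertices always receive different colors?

1, 2, 4 form a triangle, so at least 3 colors are needed.
3 colors suffice: color a → {3, 4}; color b → {2, 5, 6}; color c → {1}. Each edge has distinct colors on its endpoints.

3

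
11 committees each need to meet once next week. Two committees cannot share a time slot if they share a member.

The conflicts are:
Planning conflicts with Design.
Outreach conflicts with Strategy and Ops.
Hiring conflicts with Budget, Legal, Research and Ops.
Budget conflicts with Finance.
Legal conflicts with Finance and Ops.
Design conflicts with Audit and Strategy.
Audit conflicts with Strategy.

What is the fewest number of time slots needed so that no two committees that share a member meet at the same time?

3

Design, Audit, Strategy pairwise conflict, so at least 3 time slots are needed.
3 time slots suffice: time slot 1 → {Outreach, Hiring, Finance, Design}; time slot 2 → {Planning, Budget, Legal, Research, Strategy}; time slot 3 → {Audit, Ops}. Each listed conflict is separated.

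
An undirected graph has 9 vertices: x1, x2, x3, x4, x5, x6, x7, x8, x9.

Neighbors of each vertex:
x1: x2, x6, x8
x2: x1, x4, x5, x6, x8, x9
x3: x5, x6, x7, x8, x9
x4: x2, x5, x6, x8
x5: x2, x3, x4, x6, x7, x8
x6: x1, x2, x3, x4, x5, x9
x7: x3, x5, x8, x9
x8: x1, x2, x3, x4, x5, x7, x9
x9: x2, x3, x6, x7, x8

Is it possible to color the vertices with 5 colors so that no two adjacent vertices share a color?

The chromatic number is 4. x3, x5, x7, x8 are pairwise adjacent (a clique of size 4), so at least 4 colors are needed.
4 colors suffice: color 1 → {x6, x8}; color 2 → {x1, x5, x9}; color 3 → {x2, x3}; color 4 → {x4, x7}.
Since 5 ≥ 4, a proper 5-coloring certainly exists.

Yes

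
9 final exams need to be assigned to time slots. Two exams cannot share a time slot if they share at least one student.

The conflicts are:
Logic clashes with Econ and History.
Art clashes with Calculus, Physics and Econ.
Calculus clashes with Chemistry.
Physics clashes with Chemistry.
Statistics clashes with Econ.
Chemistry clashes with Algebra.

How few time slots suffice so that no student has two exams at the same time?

Statistics and Econ conflict, so at least 2 time slots are needed.
Using 2 time slots: Logic=1, Art=1, Calculus=2, Physics=2, Statistics=1, Chemistry=1, Econ=2, History=2, Algebra=2. No two conflicting exams share a time slot.

2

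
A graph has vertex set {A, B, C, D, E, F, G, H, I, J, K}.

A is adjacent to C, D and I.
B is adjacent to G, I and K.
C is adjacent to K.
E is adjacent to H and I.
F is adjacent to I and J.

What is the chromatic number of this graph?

The cycle C-A-I-B-K-C has odd length 5, so it cannot be 2-colored; at least 3 colors are needed.
3 colors suffice: A=blue, B=blue, C=red, D=red, E=blue, F=blue, G=red, H=red, I=red, J=red, K=green. Every edge joins two different colors.

3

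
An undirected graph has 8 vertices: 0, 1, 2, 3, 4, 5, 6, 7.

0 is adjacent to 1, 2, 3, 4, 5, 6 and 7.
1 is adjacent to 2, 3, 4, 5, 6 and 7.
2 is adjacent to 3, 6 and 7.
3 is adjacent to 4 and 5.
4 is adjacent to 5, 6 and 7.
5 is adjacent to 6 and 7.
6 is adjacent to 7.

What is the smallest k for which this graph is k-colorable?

0, 1, 4, 5, 6, 7 form a clique, so at least 6 colors are needed.
A valid assignment using 6 colors: 0=b, 1=a, 2=d, 3=c, 4=d, 5=f, 6=e, 7=c. Each edge has distinct colors on its endpoints.

6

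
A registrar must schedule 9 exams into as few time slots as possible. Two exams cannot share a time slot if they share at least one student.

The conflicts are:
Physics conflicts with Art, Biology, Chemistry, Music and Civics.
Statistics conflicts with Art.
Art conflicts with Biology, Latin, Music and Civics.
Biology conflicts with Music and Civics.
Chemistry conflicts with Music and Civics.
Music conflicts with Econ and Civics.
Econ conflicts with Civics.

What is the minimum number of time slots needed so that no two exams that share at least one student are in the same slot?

5

Physics, Art, Biology, Music, Civics pairwise conflict, so at least 5 time slots are needed.
5 time slots suffice: time slot 1 → {Statistics, Latin, Civics}; time slot 2 → {Music}; time slot 3 → {Art, Chemistry, Econ}; time slot 4 → {Physics}; time slot 5 → {Biology}. Every pair that conflicts lands in different time slots.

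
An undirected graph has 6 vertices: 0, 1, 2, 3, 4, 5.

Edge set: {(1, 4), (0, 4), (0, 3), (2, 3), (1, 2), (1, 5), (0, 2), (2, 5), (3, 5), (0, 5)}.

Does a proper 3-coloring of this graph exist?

No

0, 2, 3, 5 are mutually adjacent (a clique of size 4), so at least 4 colors are needed.
So 3 colors are not enough.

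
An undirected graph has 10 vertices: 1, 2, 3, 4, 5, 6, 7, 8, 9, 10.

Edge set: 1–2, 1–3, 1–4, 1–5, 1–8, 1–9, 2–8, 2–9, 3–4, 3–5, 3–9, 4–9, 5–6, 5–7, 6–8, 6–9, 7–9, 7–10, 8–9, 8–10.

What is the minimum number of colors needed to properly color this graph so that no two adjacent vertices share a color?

1, 2, 8, 9 are pairwise adjacent (a clique of size 4), so at least 4 colors are needed.
4 colors suffice: color a → {5, 9, 10}; color b → {1, 6, 7}; color c → {3, 8}; color d → {2, 4}. No two adjacent vertices share a color.

4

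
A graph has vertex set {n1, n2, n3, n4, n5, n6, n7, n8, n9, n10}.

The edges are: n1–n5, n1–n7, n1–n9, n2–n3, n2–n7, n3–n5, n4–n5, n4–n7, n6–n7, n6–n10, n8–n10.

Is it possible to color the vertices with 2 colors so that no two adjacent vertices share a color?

No

The cycle n5-n4-n7-n2-n3-n5 has odd length 5, so it cannot be 2-colored; at least 3 colors are needed.
So 2 colors are not enough.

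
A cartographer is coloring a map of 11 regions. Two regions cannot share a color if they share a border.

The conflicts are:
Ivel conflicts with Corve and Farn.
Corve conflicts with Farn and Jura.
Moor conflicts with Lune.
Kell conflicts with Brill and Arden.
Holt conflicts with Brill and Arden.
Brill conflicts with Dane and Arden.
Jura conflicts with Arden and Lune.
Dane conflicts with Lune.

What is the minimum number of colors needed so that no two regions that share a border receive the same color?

Holt, Brill, Arden are mutually in conflict, so at least 3 colors are needed.
A valid assignment using 3 colors: Ivel=3, Corve=1, Moor=2, Kell=3, Holt=3, Brill=1, Farn=2, Jura=3, Dane=2, Arden=2, Lune=1. Every pair that conflicts lands in different colors.

3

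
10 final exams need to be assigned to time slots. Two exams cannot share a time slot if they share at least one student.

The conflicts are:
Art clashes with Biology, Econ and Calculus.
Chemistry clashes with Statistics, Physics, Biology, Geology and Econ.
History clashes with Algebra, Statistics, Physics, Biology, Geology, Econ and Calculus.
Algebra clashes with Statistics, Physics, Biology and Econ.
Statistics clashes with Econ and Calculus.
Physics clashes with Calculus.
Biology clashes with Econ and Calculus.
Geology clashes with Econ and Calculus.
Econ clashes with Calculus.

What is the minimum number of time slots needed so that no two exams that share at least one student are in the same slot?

4

History, Algebra, Biology, Econ pairwise conflict, so at least 4 time slots are needed.
4 time slots suffice: time slot 1 → {Physics, Econ}; time slot 2 → {Chemistry, Algebra, Calculus}; time slot 3 → {Art, History}; time slot 4 → {Statistics, Biology, Geology}. Each listed conflict is separated.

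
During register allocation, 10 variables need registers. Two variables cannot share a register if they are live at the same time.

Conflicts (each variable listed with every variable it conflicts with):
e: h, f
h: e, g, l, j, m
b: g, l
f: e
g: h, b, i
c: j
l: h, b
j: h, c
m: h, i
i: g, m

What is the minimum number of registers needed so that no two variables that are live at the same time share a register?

2

h and g conflict, so at least 2 registers are needed.
2 registers suffice: register 1 → {h, b, f, c, i}; register 2 → {e, g, l, j, m}. Each listed conflict is separated.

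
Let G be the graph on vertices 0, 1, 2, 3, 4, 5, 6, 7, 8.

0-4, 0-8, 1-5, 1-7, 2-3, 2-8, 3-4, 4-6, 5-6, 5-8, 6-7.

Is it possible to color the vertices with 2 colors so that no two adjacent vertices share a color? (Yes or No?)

The cycle 4-6-5-8-0-4 has odd length 5, so it cannot be 2-colored; at least 3 colors are needed.
So 2 colors are not enough.

No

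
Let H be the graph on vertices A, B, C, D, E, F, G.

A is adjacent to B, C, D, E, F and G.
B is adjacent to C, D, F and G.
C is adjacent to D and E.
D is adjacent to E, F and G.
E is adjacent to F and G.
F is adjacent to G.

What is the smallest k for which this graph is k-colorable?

5

A, B, D, F, G form a clique, so at least 5 colors are needed.
5 colors suffice: color 1 → {D}; color 2 → {A}; color 3 → {B, E}; color 4 → {C, G}; color 5 → {F}. No two adjacent vertices share a color.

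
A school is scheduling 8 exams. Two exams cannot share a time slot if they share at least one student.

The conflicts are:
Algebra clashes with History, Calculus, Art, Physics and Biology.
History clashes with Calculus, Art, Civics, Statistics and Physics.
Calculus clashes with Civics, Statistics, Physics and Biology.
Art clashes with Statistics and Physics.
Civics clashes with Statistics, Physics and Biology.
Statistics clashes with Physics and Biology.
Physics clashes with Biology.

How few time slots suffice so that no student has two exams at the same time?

History, Calculus, Civics, Statistics, Physics pairwise conflict, so at least 5 time slots are needed.
Using 5 time slots: Algebra=4, History=3, Calculus=2, Art=2, Civics=5, Statistics=4, Physics=1, Biology=3. Each listed conflict is separated.

5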